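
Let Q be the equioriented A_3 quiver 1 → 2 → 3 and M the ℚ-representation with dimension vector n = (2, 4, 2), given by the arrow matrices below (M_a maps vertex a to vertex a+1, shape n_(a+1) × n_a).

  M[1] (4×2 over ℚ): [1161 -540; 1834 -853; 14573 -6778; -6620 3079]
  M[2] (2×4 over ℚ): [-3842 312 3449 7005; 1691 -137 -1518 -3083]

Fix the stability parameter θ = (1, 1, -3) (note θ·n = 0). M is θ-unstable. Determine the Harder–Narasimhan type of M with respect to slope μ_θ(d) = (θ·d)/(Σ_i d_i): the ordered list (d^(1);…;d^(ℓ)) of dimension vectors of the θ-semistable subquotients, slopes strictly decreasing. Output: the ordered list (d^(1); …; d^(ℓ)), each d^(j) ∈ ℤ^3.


Barcode: M ≅ I[1,3]^2, I[2,2]^2. HN layers by μ_θ (2 steps, strictly decreasing):
  μ^(1)=1; μ^(2)=-1/3

((0, 2, 0); (2, 2, 2))


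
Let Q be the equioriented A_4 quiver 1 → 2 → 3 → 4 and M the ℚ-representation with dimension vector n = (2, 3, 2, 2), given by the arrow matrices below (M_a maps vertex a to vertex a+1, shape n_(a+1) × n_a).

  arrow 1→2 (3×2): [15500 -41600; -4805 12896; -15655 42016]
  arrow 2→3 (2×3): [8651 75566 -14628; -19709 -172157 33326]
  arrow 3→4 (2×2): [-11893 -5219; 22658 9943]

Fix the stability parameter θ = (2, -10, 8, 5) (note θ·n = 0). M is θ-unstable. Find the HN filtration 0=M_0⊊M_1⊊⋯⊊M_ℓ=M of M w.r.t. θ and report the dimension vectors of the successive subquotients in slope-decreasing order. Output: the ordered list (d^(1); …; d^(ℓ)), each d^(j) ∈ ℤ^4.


Interval decomposition of M: I[1,1], I[1,4], I[2,2], I[2,4].
HN type (ℓ=4): μ^(1)=13/2; μ^(2)=2; μ^(3)=-4; μ^(4)=-10

((0, 0, 2, 2); (1, 0, 0, 0); (1, 1, 0, 0); (0, 2, 0, 0))


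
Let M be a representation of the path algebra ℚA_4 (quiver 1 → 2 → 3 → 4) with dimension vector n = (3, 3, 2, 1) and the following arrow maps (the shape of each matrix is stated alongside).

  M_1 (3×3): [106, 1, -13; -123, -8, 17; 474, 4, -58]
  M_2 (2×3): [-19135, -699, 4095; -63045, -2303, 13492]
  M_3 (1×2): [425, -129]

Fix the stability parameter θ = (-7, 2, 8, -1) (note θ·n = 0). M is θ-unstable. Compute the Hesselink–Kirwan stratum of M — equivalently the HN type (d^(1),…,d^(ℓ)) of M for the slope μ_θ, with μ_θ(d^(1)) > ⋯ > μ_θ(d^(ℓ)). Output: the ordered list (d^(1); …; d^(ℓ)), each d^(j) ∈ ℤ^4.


Barcode: M ≅ I[1,1], I[1,3], I[1,4], I[2,2]. HN layers by μ_θ (4 steps, strictly decreasing):
  μ^(1)=8; μ^(2)=7/2; μ^(3)=2; μ^(4)=-7

((0, 0, 1, 0); (0, 0, 1, 1); (0, 3, 0, 0); (3, 0, 0, 0))


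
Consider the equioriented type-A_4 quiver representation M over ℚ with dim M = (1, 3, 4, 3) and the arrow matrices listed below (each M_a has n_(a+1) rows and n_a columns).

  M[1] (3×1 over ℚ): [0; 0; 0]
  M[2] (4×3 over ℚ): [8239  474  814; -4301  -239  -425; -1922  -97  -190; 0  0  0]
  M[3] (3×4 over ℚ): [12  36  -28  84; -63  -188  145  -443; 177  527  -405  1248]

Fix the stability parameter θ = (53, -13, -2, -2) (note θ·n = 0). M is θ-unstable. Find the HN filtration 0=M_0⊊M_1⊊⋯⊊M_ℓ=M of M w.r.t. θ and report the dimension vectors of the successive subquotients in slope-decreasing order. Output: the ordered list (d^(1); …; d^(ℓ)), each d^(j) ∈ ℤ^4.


Barcode: M ≅ I[1,1], I[2,3], I[2,4]^2, I[3,4]. HN layers by μ_θ (3 steps, strictly decreasing):
  μ^(1)=53; μ^(2)=-2; μ^(3)=-13

((1, 0, 0, 0); (0, 0, 4, 3); (0, 3, 0, 0))


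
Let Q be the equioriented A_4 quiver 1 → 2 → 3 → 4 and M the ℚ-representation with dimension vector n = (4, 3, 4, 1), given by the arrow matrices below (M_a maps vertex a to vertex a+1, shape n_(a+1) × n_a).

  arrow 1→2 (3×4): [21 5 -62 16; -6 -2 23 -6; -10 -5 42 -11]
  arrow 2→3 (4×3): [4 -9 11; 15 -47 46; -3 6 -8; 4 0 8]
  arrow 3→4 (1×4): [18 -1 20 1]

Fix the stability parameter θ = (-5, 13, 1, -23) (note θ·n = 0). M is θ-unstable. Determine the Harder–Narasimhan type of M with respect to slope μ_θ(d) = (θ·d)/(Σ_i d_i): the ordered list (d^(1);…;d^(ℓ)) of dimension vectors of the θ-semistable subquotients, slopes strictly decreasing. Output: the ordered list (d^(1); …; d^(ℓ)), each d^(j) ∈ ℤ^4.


Barcode: M ≅ I[1,1], I[1,3]^2, I[1,4], I[3,3]. HN layers by μ_θ (4 steps, strictly decreasing):
  μ^(1)=7; μ^(2)=1; μ^(3)=-3; μ^(4)=-5

((0, 2, 2, 0); (0, 0, 1, 0); (0, 1, 1, 1); (4, 0, 0, 0))


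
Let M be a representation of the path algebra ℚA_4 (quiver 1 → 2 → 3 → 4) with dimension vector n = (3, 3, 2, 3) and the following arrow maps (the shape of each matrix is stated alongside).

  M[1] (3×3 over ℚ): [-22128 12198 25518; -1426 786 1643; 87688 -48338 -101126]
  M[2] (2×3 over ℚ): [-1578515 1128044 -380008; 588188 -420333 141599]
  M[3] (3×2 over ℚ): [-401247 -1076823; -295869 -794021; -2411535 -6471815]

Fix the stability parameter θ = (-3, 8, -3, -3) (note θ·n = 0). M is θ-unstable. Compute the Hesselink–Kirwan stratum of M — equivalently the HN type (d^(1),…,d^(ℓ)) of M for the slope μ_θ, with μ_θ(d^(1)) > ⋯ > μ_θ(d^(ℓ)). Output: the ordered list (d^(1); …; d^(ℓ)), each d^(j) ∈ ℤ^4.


Interval decomposition of M: I[1,1], I[1,3], I[1,4], I[2,2], I[4,4]^2.
HN type (ℓ=4): μ^(1)=8; μ^(2)=5/2; μ^(3)=2/3; μ^(4)=-3

((0, 1, 0, 0); (0, 1, 1, 0); (0, 1, 1, 1); (3, 0, 0, 2))


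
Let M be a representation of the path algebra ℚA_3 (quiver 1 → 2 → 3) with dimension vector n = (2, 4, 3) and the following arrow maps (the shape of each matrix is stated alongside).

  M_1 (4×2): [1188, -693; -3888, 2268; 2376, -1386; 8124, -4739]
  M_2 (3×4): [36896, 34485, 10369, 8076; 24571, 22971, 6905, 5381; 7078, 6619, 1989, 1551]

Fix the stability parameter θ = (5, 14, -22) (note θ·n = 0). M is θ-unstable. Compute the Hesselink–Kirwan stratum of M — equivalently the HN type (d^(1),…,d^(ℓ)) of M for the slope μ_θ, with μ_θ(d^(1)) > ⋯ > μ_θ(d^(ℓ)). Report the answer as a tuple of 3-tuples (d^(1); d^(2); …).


Interval decomposition of M: I[1,1], I[1,3], I[2,2], I[2,3]^2.
HN type (ℓ=4): μ^(1)=14; μ^(2)=5; μ^(3)=-1; μ^(4)=-4

((0, 1, 0); (1, 0, 0); (1, 1, 1); (0, 2, 2))


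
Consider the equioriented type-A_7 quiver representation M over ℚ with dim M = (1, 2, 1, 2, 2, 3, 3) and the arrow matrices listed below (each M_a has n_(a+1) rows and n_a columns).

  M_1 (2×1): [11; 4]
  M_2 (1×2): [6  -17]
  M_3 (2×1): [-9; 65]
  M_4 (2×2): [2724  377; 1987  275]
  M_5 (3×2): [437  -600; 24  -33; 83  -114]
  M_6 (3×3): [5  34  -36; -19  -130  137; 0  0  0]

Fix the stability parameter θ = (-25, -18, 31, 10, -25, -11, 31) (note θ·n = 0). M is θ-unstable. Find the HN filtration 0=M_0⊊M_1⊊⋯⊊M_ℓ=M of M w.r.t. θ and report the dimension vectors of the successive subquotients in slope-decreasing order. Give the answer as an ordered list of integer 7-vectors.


Interval decomposition of M: I[1,7], I[2,2], I[4,6], I[6,7], I[7,7].
HN type (ℓ=6): μ^(1)=31; μ^(2)=5/4; μ^(3)=-26/3; μ^(4)=-11; μ^(5)=-18; μ^(6)=-25

((0, 0, 0, 0, 0, 0, 3); (0, 0, 1, 1, 1, 1, 0); (0, 0, 0, 1, 1, 1, 0); (0, 0, 0, 0, 0, 1, 0); (0, 2, 0, 0, 0, 0, 0); (1, 0, 0, 0, 0, 0, 0))


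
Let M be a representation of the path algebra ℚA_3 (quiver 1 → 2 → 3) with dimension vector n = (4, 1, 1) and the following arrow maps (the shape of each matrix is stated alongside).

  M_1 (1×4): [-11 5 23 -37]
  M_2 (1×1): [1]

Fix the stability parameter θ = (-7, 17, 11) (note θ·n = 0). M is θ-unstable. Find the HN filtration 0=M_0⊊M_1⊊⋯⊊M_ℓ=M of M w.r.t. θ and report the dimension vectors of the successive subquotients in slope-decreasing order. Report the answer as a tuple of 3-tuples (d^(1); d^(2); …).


Interval decomposition of M: I[1,1]^3, I[1,3].
HN type (ℓ=2): μ^(1)=14; μ^(2)=-7

((0, 1, 1); (4, 0, 0))


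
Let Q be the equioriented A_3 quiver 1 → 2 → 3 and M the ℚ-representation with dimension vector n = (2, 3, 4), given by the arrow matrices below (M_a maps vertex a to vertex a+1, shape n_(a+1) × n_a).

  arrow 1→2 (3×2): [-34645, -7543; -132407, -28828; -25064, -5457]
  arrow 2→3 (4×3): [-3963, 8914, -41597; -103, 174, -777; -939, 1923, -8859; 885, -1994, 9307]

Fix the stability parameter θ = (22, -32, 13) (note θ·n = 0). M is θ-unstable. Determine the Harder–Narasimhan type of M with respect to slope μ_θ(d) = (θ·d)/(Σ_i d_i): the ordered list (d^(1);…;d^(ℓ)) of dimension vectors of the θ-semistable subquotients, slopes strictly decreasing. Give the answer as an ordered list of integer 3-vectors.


Interval decomposition of M: I[1,2], I[1,3], I[2,3], I[3,3]^2.
HN type (ℓ=3): μ^(1)=13; μ^(2)=-5; μ^(3)=-32

((0, 0, 4); (2, 2, 0); (0, 1, 0))


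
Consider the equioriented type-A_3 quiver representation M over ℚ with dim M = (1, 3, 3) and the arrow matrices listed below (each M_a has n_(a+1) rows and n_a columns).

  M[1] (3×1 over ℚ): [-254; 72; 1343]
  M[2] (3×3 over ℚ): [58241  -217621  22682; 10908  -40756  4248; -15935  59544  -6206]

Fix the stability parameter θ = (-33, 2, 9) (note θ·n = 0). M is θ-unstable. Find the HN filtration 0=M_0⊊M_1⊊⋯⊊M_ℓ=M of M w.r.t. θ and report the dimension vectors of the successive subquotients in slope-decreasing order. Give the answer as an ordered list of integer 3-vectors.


Via rank(M_{q-1}∘⋯∘M_p): M ≅ I[1,2], I[2,3]^2, I[3,3].
μ_θ-semistable layers: μ^(1)=9; μ^(2)=2; μ^(3)=-33

((0, 0, 3); (0, 3, 0); (1, 0, 0))


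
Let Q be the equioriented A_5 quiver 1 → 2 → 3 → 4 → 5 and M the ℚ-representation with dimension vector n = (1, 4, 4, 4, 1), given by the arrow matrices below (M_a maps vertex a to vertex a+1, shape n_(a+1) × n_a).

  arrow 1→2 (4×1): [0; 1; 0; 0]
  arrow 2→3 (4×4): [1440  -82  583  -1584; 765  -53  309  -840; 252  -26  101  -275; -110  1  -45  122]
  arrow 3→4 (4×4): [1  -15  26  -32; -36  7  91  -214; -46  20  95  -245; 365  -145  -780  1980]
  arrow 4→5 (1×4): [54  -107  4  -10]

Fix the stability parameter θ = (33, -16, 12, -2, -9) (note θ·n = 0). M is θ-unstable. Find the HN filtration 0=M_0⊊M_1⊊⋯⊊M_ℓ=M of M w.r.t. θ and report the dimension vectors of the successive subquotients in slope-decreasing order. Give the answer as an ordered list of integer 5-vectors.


Interval decomposition of M: I[1,5], I[2,3], I[2,4]^2, I[4,4].
HN type (ℓ=5): μ^(1)=12; μ^(2)=5; μ^(3)=18/5; μ^(4)=-2; μ^(5)=-16

((0, 0, 1, 0, 0); (0, 0, 2, 2, 0); (1, 1, 1, 1, 1); (0, 0, 0, 1, 0); (0, 3, 0, 0, 0))


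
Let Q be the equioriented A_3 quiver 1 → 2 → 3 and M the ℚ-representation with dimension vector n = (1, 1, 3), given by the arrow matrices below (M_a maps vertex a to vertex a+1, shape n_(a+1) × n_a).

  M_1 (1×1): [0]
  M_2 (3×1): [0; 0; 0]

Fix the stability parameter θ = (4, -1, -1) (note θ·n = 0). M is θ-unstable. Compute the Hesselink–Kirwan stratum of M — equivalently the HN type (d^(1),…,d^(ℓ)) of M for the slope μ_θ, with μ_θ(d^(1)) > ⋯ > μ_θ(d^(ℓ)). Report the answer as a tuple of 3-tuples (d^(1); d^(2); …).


Via rank(M_{q-1}∘⋯∘M_p): M ≅ I[1,1], I[2,2], I[3,3]^3.
μ_θ-semistable layers: μ^(1)=4; μ^(2)=-1

((1, 0, 0); (0, 1, 3))


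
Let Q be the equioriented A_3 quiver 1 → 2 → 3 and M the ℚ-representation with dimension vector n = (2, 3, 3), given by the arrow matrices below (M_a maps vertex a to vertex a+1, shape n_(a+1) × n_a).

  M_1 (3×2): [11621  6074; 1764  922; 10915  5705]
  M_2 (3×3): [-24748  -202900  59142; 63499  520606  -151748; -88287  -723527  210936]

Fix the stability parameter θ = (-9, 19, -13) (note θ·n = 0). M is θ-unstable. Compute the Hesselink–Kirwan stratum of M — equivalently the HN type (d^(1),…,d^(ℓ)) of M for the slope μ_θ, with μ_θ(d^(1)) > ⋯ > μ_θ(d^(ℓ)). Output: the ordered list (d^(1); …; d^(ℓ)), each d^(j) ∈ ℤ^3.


Barcode: M ≅ I[1,3]^2, I[2,3]. HN layers by μ_θ (2 steps, strictly decreasing):
  μ^(1)=3; μ^(2)=-9

((0, 3, 3); (2, 0, 0))


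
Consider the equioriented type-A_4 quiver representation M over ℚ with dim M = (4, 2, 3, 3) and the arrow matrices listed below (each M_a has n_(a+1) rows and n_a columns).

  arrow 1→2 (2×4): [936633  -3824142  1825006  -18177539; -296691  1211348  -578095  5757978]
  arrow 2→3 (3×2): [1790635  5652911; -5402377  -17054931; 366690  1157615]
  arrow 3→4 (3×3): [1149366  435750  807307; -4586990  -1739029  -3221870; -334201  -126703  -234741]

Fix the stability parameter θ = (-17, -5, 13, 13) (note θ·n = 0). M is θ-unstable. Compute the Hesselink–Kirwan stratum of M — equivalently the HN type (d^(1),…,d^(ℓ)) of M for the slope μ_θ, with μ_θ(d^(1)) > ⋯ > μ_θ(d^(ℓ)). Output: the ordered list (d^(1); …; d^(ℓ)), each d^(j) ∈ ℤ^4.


Barcode: M ≅ I[1,1]^2, I[1,4]^2, I[3,4]. HN layers by μ_θ (3 steps, strictly decreasing):
  μ^(1)=13; μ^(2)=-5; μ^(3)=-17

((0, 0, 3, 3); (0, 2, 0, 0); (4, 0, 0, 0))


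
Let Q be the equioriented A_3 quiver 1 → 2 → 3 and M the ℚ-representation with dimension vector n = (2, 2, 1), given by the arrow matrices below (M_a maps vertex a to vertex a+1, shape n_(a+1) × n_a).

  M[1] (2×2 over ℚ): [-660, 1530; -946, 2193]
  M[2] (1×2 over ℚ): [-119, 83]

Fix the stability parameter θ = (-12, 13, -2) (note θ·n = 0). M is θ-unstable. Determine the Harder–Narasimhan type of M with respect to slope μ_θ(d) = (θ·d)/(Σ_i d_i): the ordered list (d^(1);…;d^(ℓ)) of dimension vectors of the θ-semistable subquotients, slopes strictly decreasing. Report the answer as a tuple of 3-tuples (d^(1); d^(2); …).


Barcode: M ≅ I[1,1], I[1,3], I[2,2]. HN layers by μ_θ (3 steps, strictly decreasing):
  μ^(1)=13; μ^(2)=11/2; μ^(3)=-12

((0, 1, 0); (0, 1, 1); (2, 0, 0))


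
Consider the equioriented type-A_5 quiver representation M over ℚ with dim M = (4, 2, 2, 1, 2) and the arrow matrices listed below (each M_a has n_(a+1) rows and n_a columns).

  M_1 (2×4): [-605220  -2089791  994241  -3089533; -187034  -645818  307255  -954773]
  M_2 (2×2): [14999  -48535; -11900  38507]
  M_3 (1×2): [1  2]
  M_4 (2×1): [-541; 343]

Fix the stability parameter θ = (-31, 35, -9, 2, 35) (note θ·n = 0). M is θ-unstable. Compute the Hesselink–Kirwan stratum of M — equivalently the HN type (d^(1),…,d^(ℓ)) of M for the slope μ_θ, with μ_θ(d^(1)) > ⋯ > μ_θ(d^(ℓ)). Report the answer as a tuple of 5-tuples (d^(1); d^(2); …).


Barcode: M ≅ I[1,1]^2, I[1,3], I[1,5], I[5,5]. HN layers by μ_θ (4 steps, strictly decreasing):
  μ^(1)=35; μ^(2)=13; μ^(3)=28/3; μ^(4)=-31

((0, 0, 0, 0, 2); (0, 1, 1, 0, 0); (0, 1, 1, 1, 0); (4, 0, 0, 0, 0))


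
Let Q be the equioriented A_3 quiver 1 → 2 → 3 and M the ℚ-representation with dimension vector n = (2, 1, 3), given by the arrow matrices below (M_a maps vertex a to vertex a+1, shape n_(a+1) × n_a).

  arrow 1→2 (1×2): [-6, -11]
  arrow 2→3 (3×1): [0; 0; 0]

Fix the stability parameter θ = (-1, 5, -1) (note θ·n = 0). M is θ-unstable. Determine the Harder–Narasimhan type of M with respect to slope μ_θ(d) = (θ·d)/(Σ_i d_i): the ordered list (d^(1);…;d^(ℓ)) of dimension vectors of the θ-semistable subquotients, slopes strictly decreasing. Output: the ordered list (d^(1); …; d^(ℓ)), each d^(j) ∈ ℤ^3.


Interval decomposition of M: I[1,1], I[1,2], I[3,3]^3.
HN type (ℓ=2): μ^(1)=5; μ^(2)=-1

((0, 1, 0); (2, 0, 3))


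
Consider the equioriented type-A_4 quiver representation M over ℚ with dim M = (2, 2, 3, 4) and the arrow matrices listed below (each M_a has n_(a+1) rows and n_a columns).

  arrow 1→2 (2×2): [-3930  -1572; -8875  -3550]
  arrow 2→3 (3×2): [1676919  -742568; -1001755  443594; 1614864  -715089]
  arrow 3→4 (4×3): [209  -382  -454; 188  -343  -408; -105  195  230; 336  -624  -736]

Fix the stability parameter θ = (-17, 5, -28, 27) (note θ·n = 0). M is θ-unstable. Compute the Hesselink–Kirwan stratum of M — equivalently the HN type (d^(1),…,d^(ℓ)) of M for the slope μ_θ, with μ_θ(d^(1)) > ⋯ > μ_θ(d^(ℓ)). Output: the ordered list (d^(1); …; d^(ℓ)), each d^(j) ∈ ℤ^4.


Barcode: M ≅ I[1,1], I[1,3], I[2,4], I[3,4], I[4,4]^2. HN layers by μ_θ (4 steps, strictly decreasing):
  μ^(1)=27; μ^(2)=-23/2; μ^(3)=-17; μ^(4)=-28

((0, 0, 0, 4); (0, 2, 2, 0); (2, 0, 0, 0); (0, 0, 1, 0))


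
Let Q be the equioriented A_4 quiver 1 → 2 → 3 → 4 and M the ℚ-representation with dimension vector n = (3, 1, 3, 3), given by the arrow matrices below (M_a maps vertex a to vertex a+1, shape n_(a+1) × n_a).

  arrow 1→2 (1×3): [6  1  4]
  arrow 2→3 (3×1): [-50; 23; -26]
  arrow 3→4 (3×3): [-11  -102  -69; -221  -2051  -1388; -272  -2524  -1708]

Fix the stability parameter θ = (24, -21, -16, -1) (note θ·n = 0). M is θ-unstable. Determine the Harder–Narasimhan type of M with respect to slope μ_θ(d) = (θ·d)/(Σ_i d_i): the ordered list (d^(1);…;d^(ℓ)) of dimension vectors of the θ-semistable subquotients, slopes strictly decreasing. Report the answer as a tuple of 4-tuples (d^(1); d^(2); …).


Barcode: M ≅ I[1,1]^2, I[1,4], I[3,3], I[3,4], I[4,4]. HN layers by μ_θ (4 steps, strictly decreasing):
  μ^(1)=24; μ^(2)=-1; μ^(3)=-13/3; μ^(4)=-16

((2, 0, 0, 0); (0, 0, 0, 3); (1, 1, 1, 0); (0, 0, 2, 0))


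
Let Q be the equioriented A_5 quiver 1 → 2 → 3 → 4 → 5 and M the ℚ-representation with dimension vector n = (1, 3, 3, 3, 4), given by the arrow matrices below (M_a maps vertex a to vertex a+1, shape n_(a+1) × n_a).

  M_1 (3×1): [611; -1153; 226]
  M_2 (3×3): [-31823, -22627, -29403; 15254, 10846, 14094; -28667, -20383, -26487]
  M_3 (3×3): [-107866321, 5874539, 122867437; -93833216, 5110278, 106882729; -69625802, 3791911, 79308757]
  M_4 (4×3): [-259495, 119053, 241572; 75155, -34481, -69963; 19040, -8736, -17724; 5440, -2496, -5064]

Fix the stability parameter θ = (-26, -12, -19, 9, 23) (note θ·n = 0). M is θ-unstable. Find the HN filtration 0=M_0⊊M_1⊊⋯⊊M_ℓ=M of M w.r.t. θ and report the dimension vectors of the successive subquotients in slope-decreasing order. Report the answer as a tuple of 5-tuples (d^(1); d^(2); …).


Via rank(M_{q-1}∘⋯∘M_p): M ≅ I[1,2], I[2,2], I[2,5], I[3,4], I[3,5], I[5,5]^2.
μ_θ-semistable layers: μ^(1)=23; μ^(2)=9; μ^(3)=-12; μ^(4)=-31/2; μ^(5)=-19; μ^(6)=-26

((0, 0, 0, 0, 4); (0, 0, 0, 3, 0); (0, 2, 0, 0, 0); (0, 1, 1, 0, 0); (0, 0, 2, 0, 0); (1, 0, 0, 0, 0))


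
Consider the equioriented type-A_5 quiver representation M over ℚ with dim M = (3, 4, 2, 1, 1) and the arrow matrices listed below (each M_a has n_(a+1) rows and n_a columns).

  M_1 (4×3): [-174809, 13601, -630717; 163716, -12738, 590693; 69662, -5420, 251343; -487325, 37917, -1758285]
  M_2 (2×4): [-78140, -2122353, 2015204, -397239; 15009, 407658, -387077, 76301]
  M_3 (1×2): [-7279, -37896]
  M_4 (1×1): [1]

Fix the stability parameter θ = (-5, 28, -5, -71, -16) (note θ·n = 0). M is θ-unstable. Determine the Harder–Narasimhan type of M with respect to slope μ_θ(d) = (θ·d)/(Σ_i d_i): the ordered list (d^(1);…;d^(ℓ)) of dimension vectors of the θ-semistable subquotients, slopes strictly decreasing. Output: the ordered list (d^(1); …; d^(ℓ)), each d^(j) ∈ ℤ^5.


Barcode: M ≅ I[1,2], I[1,3], I[1,5], I[2,2]. HN layers by μ_θ (4 steps, strictly decreasing):
  μ^(1)=28; μ^(2)=23/2; μ^(3)=-5; μ^(4)=-69/5

((0, 2, 0, 0, 0); (0, 1, 1, 0, 0); (2, 0, 0, 0, 0); (1, 1, 1, 1, 1))


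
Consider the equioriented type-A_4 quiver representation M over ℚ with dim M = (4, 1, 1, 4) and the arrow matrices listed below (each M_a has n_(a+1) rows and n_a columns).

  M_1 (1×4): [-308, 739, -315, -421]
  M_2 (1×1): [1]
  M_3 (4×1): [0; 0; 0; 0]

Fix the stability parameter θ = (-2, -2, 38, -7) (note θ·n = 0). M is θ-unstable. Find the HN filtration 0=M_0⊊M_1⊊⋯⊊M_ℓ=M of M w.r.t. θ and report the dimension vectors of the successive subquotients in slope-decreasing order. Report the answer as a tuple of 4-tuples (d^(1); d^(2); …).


Via rank(M_{q-1}∘⋯∘M_p): M ≅ I[1,1]^3, I[1,3], I[4,4]^4.
μ_θ-semistable layers: μ^(1)=38; μ^(2)=-2; μ^(3)=-7

((0, 0, 1, 0); (4, 1, 0, 0); (0, 0, 0, 4))


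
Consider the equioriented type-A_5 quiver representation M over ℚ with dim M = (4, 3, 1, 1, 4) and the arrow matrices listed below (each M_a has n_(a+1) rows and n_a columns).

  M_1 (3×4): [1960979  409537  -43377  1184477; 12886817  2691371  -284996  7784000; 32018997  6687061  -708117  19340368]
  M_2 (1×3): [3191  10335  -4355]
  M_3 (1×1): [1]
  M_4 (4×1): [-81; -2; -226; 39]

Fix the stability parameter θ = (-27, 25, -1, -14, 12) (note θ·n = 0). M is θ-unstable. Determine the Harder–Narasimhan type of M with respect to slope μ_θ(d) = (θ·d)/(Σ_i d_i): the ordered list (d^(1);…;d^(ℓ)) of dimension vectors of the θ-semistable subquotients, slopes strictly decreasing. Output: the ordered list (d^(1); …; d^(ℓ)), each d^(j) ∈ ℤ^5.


Barcode: M ≅ I[1,1], I[1,2]^2, I[1,5], I[5,5]^3. HN layers by μ_θ (4 steps, strictly decreasing):
  μ^(1)=25; μ^(2)=12; μ^(3)=10/3; μ^(4)=-27

((0, 2, 0, 0, 0); (0, 0, 0, 0, 4); (0, 1, 1, 1, 0); (4, 0, 0, 0, 0))


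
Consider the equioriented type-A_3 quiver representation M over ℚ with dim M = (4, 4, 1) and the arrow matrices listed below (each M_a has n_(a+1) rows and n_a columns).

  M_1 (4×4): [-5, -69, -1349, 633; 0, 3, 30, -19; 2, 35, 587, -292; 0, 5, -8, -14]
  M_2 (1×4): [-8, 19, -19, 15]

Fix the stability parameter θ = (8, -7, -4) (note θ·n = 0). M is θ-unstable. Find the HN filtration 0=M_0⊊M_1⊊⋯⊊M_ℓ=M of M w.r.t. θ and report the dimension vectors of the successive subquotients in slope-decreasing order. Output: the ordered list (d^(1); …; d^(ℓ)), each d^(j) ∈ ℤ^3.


Barcode: M ≅ I[1,2]^3, I[1,3]. HN layers by μ_θ (2 steps, strictly decreasing):
  μ^(1)=1/2; μ^(2)=-1

((3, 3, 0); (1, 1, 1))


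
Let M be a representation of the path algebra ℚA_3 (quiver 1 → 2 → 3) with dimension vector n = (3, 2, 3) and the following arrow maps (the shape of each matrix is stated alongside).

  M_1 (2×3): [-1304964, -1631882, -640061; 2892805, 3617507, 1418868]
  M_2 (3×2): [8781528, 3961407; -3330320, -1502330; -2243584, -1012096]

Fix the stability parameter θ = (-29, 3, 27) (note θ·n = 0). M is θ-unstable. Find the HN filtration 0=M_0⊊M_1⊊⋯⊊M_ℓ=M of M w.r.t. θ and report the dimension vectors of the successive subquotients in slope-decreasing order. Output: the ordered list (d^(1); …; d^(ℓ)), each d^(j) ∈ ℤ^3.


Via rank(M_{q-1}∘⋯∘M_p): M ≅ I[1,1], I[1,2], I[1,3], I[3,3]^2.
μ_θ-semistable layers: μ^(1)=27; μ^(2)=3; μ^(3)=-29

((0, 0, 3); (0, 2, 0); (3, 0, 0))


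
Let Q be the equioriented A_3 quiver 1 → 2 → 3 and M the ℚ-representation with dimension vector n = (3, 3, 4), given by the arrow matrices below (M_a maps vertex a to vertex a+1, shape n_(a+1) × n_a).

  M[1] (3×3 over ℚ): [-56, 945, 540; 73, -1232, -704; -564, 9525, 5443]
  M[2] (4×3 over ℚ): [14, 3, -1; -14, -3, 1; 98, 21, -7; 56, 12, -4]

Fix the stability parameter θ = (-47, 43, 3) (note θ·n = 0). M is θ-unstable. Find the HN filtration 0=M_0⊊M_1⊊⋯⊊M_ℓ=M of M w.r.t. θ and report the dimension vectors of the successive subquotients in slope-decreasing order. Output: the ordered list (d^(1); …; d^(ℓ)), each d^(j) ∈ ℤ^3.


Barcode: M ≅ I[1,2]^2, I[1,3], I[3,3]^3. HN layers by μ_θ (4 steps, strictly decreasing):
  μ^(1)=43; μ^(2)=23; μ^(3)=3; μ^(4)=-47

((0, 2, 0); (0, 1, 1); (0, 0, 3); (3, 0, 0))


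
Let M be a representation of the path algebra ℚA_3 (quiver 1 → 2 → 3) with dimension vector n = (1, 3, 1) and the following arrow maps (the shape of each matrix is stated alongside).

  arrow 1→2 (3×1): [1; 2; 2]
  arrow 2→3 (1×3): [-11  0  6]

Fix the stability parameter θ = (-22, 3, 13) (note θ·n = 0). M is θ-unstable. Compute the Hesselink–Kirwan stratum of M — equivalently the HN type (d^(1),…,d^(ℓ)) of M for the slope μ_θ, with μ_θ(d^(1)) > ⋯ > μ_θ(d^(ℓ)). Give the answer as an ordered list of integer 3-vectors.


Via rank(M_{q-1}∘⋯∘M_p): M ≅ I[1,3], I[2,2]^2.
μ_θ-semistable layers: μ^(1)=13; μ^(2)=3; μ^(3)=-22

((0, 0, 1); (0, 3, 0); (1, 0, 0))


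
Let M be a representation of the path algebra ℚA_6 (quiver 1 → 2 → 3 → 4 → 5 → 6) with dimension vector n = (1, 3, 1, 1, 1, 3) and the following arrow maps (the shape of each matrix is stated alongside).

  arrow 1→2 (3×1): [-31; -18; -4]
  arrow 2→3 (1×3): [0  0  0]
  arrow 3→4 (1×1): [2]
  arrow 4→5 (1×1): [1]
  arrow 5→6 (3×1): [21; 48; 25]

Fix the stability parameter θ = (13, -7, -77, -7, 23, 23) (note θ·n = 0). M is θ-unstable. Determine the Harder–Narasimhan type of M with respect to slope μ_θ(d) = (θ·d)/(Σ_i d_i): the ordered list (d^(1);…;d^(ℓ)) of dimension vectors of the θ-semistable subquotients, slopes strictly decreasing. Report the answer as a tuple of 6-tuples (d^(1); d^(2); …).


Interval decomposition of M: I[1,2], I[2,2]^2, I[3,6], I[6,6]^2.
HN type (ℓ=4): μ^(1)=23; μ^(2)=3; μ^(3)=-7; μ^(4)=-77

((0, 0, 0, 0, 1, 3); (1, 1, 0, 0, 0, 0); (0, 2, 0, 1, 0, 0); (0, 0, 1, 0, 0, 0))


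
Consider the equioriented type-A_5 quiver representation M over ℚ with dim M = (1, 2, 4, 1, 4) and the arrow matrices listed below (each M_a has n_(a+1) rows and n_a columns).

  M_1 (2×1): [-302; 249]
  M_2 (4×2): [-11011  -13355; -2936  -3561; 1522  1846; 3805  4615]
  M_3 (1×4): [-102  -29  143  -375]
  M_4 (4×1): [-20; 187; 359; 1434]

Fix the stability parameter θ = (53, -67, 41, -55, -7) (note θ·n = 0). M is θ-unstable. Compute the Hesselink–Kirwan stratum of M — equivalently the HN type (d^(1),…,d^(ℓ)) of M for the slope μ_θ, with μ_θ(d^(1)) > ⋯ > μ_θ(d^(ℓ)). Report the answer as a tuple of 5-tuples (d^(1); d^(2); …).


Via rank(M_{q-1}∘⋯∘M_p): M ≅ I[1,5], I[2,3], I[3,3]^2, I[5,5]^3.
μ_θ-semistable layers: μ^(1)=41; μ^(2)=-7; μ^(3)=-67

((0, 0, 3, 0, 0); (1, 1, 1, 1, 4); (0, 1, 0, 0, 0))


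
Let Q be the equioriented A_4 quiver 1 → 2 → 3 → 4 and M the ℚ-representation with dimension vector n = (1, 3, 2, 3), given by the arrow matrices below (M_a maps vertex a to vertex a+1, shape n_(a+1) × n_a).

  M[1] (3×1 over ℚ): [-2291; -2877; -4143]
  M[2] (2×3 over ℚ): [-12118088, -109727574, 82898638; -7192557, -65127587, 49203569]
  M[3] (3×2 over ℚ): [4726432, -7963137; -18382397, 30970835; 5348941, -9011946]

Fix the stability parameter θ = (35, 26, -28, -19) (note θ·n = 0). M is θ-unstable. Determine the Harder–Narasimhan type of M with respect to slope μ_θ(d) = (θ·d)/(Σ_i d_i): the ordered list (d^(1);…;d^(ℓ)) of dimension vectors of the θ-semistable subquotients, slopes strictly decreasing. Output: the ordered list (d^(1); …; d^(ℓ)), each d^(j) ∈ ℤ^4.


Interval decomposition of M: I[1,4], I[2,2], I[2,4], I[4,4].
HN type (ℓ=4): μ^(1)=26; μ^(2)=7/2; μ^(3)=-7; μ^(4)=-19

((0, 1, 0, 0); (1, 1, 1, 1); (0, 1, 1, 1); (0, 0, 0, 1))


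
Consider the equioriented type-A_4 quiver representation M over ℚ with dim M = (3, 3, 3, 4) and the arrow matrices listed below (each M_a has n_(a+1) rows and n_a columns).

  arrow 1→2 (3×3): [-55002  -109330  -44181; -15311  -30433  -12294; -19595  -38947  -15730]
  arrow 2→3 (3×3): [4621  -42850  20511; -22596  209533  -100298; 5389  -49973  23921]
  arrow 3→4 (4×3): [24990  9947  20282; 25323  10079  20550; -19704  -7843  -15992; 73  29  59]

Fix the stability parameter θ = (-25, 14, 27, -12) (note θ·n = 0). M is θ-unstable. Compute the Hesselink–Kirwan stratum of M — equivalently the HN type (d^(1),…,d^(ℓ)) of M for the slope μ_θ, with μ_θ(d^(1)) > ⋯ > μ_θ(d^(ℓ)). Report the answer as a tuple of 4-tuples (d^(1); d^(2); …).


Interval decomposition of M: I[1,2], I[1,4]^2, I[3,4], I[4,4].
HN type (ℓ=5): μ^(1)=14; μ^(2)=29/3; μ^(3)=15/2; μ^(4)=-12; μ^(5)=-25

((0, 1, 0, 0); (0, 2, 2, 2); (0, 0, 1, 1); (0, 0, 0, 1); (3, 0, 0, 0))


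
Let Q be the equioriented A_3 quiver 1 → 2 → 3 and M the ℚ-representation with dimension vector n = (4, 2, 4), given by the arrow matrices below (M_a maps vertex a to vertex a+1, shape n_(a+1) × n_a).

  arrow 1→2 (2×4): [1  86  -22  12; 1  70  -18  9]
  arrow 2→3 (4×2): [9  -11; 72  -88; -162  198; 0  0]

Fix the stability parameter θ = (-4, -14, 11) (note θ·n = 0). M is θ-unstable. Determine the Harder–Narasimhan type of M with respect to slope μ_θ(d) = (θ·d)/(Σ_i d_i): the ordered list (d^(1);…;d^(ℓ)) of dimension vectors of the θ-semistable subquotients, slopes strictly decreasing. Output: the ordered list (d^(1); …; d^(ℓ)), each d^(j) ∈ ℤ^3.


Barcode: M ≅ I[1,1]^2, I[1,2], I[1,3], I[3,3]^3. HN layers by μ_θ (3 steps, strictly decreasing):
  μ^(1)=11; μ^(2)=-4; μ^(3)=-9

((0, 0, 4); (2, 0, 0); (2, 2, 0))


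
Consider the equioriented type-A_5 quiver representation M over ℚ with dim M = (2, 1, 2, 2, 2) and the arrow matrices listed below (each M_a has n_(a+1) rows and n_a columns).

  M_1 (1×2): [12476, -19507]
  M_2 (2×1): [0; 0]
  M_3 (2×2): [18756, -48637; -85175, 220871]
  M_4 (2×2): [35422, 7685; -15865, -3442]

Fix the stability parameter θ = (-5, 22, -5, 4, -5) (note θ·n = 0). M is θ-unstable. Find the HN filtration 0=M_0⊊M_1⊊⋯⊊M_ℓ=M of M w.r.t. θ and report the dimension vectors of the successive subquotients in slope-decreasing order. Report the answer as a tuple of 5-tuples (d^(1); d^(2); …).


Interval decomposition of M: I[1,1], I[1,2], I[3,5]^2.
HN type (ℓ=3): μ^(1)=22; μ^(2)=-1/2; μ^(3)=-5

((0, 1, 0, 0, 0); (0, 0, 0, 2, 2); (2, 0, 2, 0, 0))


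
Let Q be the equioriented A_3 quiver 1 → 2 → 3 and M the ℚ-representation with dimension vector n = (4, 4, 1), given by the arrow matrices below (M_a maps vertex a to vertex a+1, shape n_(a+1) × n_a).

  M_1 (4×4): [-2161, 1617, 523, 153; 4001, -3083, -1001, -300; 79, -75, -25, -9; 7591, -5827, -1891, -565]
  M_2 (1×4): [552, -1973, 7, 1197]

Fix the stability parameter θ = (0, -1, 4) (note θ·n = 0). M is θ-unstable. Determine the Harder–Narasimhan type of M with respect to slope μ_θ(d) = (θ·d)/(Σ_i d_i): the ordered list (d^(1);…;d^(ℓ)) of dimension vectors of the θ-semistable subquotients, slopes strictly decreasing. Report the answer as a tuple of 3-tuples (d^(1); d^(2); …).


Barcode: M ≅ I[1,1], I[1,2]^2, I[1,3], I[2,2]. HN layers by μ_θ (4 steps, strictly decreasing):
  μ^(1)=4; μ^(2)=0; μ^(3)=-1/2; μ^(4)=-1

((0, 0, 1); (1, 0, 0); (3, 3, 0); (0, 1, 0))


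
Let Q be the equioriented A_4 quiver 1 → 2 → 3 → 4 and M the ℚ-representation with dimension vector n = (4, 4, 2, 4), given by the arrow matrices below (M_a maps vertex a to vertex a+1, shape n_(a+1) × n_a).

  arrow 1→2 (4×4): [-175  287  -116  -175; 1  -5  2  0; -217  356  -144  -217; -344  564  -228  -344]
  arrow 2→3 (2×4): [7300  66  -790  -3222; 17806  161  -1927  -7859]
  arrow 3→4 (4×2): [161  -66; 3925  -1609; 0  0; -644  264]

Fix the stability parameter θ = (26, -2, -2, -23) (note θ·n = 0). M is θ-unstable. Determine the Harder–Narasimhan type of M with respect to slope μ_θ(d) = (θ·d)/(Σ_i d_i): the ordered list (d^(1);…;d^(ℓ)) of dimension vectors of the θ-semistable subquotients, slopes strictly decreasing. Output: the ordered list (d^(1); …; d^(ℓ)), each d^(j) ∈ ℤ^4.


Via rank(M_{q-1}∘⋯∘M_p): M ≅ I[1,2]^2, I[1,4]^2, I[4,4]^2.
μ_θ-semistable layers: μ^(1)=12; μ^(2)=-1/4; μ^(3)=-23

((2, 2, 0, 0); (2, 2, 2, 2); (0, 0, 0, 2))


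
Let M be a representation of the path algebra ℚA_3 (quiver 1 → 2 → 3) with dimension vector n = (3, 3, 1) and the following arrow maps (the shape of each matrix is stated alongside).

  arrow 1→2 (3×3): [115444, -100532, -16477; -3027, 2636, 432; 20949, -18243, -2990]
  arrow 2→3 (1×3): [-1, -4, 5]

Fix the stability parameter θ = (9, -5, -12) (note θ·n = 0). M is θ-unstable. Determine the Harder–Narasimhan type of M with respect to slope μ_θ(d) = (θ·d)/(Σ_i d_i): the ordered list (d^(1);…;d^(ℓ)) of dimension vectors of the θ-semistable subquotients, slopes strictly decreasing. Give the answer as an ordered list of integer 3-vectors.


Via rank(M_{q-1}∘⋯∘M_p): M ≅ I[1,2]^2, I[1,3].
μ_θ-semistable layers: μ^(1)=2; μ^(2)=-8/3

((2, 2, 0); (1, 1, 1))


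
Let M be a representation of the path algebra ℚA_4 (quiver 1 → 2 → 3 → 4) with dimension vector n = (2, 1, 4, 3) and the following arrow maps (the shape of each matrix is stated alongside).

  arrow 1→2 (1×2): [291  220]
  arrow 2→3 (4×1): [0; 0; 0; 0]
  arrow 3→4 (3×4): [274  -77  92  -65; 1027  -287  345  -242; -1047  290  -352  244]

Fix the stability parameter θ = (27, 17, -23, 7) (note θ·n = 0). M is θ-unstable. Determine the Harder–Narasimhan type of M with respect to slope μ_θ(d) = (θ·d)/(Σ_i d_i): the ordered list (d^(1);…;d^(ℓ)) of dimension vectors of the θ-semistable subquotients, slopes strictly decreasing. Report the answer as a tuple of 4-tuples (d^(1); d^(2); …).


Via rank(M_{q-1}∘⋯∘M_p): M ≅ I[1,1], I[1,2], I[3,3], I[3,4]^3.
μ_θ-semistable layers: μ^(1)=27; μ^(2)=22; μ^(3)=7; μ^(4)=-23

((1, 0, 0, 0); (1, 1, 0, 0); (0, 0, 0, 3); (0, 0, 4, 0))


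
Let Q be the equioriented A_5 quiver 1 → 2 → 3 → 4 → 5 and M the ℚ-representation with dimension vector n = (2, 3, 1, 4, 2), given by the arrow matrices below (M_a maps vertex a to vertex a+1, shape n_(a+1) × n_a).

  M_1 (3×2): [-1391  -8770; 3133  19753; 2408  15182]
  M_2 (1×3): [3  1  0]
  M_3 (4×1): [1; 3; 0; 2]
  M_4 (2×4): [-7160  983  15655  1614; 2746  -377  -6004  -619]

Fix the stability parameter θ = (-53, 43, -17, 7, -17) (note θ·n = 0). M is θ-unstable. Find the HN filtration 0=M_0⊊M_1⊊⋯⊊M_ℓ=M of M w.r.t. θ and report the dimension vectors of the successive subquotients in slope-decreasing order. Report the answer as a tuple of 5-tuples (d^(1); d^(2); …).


Interval decomposition of M: I[1,2], I[1,5], I[2,2], I[4,4]^2, I[4,5].
HN type (ℓ=5): μ^(1)=43; μ^(2)=7; μ^(3)=4; μ^(4)=-5; μ^(5)=-53

((0, 2, 0, 0, 0); (0, 0, 0, 2, 0); (0, 1, 1, 1, 1); (0, 0, 0, 1, 1); (2, 0, 0, 0, 0))


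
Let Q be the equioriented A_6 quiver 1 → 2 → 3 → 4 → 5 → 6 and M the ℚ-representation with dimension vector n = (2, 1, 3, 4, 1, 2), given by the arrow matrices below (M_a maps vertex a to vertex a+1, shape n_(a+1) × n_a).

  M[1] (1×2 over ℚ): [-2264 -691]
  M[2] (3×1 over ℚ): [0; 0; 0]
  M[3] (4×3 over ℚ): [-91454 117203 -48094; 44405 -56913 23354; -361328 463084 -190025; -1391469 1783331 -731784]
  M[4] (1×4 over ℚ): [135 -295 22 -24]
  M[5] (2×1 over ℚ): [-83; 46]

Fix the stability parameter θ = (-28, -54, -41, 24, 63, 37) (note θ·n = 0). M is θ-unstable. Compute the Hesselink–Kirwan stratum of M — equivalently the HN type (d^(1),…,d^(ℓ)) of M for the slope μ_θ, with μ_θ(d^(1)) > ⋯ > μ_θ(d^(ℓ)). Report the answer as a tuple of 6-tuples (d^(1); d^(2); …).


Barcode: M ≅ I[1,1], I[1,2], I[3,4]^2, I[3,6], I[4,4], I[6,6]. HN layers by μ_θ (5 steps, strictly decreasing):
  μ^(1)=50; μ^(2)=37; μ^(3)=24; μ^(4)=-28; μ^(5)=-41

((0, 0, 0, 0, 1, 1); (0, 0, 0, 0, 0, 1); (0, 0, 0, 4, 0, 0); (1, 0, 0, 0, 0, 0); (1, 1, 3, 0, 0, 0))


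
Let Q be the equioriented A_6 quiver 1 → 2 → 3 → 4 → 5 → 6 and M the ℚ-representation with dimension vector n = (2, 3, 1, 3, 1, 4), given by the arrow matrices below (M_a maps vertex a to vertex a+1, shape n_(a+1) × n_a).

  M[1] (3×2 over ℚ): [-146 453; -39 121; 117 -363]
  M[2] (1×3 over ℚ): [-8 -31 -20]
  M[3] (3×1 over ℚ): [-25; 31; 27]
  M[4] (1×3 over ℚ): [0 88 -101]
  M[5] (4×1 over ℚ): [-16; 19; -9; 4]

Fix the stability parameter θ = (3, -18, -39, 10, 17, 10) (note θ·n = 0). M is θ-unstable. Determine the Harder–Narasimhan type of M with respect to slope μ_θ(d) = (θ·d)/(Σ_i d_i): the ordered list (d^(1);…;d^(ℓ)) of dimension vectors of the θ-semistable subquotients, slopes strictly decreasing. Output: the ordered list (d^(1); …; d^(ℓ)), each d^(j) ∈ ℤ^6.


Barcode: M ≅ I[1,2], I[1,6], I[2,2], I[4,4]^2, I[6,6]^3. HN layers by μ_θ (4 steps, strictly decreasing):
  μ^(1)=27/2; μ^(2)=10; μ^(3)=-15/2; μ^(4)=-18

((0, 0, 0, 0, 1, 1); (0, 0, 0, 3, 0, 3); (1, 1, 0, 0, 0, 0); (1, 2, 1, 0, 0, 0))


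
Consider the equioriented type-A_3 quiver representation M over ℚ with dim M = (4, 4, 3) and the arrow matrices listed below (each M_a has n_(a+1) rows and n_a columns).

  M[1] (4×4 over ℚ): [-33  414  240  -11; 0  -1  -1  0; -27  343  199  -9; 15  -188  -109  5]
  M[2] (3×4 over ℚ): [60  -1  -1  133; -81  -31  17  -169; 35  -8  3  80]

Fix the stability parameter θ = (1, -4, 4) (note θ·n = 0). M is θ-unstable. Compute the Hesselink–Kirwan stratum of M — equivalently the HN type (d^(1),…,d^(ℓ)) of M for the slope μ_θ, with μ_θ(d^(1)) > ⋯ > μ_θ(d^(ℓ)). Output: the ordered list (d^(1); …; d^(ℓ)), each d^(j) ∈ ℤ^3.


Interval decomposition of M: I[1,1], I[1,3]^3, I[2,2].
HN type (ℓ=4): μ^(1)=4; μ^(2)=1; μ^(3)=-3/2; μ^(4)=-4

((0, 0, 3); (1, 0, 0); (3, 3, 0); (0, 1, 0))


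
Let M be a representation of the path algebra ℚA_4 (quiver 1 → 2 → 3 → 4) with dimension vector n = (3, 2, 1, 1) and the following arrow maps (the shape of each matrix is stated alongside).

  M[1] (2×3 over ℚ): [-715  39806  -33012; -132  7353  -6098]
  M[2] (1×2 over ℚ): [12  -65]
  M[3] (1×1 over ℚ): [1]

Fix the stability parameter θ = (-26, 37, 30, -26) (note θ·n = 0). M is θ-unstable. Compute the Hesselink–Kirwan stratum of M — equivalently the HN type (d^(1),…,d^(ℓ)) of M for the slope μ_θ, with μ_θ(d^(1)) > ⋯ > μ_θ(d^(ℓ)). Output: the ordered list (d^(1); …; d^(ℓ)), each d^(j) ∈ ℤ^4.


Via rank(M_{q-1}∘⋯∘M_p): M ≅ I[1,1], I[1,2], I[1,4].
μ_θ-semistable layers: μ^(1)=37; μ^(2)=41/3; μ^(3)=-26

((0, 1, 0, 0); (0, 1, 1, 1); (3, 0, 0, 0))


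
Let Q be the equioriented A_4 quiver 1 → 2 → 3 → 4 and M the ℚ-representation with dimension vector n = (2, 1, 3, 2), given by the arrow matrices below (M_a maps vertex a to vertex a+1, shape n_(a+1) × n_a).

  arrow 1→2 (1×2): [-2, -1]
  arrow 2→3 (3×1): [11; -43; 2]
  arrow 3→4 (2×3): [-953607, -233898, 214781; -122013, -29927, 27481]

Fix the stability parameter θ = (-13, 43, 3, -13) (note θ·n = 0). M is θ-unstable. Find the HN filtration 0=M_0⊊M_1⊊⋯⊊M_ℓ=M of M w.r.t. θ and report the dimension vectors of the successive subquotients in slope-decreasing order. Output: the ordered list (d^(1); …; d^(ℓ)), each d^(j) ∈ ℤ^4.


Via rank(M_{q-1}∘⋯∘M_p): M ≅ I[1,1], I[1,4], I[3,3], I[3,4].
μ_θ-semistable layers: μ^(1)=11; μ^(2)=3; μ^(3)=-5; μ^(4)=-13

((0, 1, 1, 1); (0, 0, 1, 0); (0, 0, 1, 1); (2, 0, 0, 0))


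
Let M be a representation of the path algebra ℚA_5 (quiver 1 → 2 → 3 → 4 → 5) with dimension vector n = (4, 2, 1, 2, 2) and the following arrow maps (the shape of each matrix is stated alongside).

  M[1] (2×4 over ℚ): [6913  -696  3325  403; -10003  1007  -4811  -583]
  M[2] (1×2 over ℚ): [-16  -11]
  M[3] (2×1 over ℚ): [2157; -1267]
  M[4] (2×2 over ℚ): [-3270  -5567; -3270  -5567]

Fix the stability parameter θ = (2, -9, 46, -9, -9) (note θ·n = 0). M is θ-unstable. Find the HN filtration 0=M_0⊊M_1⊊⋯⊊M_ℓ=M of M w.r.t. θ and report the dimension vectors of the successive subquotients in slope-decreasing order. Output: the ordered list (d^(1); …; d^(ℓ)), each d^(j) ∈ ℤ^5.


Barcode: M ≅ I[1,1]^2, I[1,2], I[1,5], I[4,4], I[5,5]. HN layers by μ_θ (4 steps, strictly decreasing):
  μ^(1)=28/3; μ^(2)=2; μ^(3)=-7/2; μ^(4)=-9

((0, 0, 1, 1, 1); (2, 0, 0, 0, 0); (2, 2, 0, 0, 0); (0, 0, 0, 1, 1))


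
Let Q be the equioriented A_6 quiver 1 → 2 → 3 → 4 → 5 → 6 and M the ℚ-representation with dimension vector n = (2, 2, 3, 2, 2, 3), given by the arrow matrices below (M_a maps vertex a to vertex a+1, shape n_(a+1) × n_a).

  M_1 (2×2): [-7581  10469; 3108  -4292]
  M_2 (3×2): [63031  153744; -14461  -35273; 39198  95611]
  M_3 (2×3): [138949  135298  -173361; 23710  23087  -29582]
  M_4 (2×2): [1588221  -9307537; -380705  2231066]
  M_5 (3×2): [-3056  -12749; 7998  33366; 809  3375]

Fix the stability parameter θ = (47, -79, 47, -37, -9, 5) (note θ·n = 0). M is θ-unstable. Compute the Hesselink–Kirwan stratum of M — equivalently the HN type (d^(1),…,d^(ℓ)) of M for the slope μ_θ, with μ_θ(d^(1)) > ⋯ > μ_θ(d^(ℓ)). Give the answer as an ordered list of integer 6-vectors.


Barcode: M ≅ I[1,1], I[1,6], I[2,6], I[3,3], I[6,6]. HN layers by μ_θ (5 steps, strictly decreasing):
  μ^(1)=47; μ^(2)=5; μ^(3)=1/3; μ^(4)=-16; μ^(5)=-79

((1, 0, 1, 0, 0, 0); (0, 0, 0, 0, 0, 3); (0, 0, 2, 2, 2, 0); (1, 1, 0, 0, 0, 0); (0, 1, 0, 0, 0, 0))
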